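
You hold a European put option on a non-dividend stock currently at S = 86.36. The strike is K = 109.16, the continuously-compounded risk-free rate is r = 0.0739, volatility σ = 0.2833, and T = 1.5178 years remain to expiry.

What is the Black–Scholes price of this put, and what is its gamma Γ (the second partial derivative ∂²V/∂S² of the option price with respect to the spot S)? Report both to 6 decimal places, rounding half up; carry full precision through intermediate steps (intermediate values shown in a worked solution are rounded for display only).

σ√T = 0.2833·√1.5178 = 0.349023
d₁ = (ln(S/K) + (r+σ²/2)T) / (σ√T) = (ln(86.36/109.16) + (0.0739+0.2833²/2)·1.5178) / 0.349023 = (-0.234290 + 0.173074) / 0.349023 = -0.175393
d₂ = d₁ − σ√T = -0.175393 − 0.349023 = -0.524416
e^{−rT} = e^{−0.0739·1.5178} = 0.893896
N(−d₁) = 0.569615,  N(−d₂) = 0.700005
Put price V = K·e^{−rT}·N(−d₂) − S·N(−d₁) = 68.304933 − 49.191919 = 19.113015
φ(d₁) = (1/√(2π))·e^{−d₁²/2} = 0.392853
Γ = φ(d₁) / (S·σ·√T) = 0.013034

price = 19.113015
Γ = 0.013034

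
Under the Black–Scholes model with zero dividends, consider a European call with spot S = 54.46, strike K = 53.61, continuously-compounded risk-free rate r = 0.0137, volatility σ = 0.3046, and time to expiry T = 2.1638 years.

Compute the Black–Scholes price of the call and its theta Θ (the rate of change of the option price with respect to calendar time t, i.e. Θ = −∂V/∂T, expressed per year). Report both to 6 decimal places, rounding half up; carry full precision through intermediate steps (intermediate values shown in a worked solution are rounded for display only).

σ√T = 0.3046·√2.1638 = 0.448062
d₁ = (ln(S/K) + (r+σ²/2)T) / (σ√T) = (ln(54.46/53.61) + (0.0137+0.3046²/2)·2.1638) / 0.448062 = (0.015731 + 0.130024) / 0.448062 = 0.325300
d₂ = d₁ − σ√T = 0.325300 − 0.448062 = -0.122762
e^{−rT} = e^{−0.0137·2.1638} = 0.970791
N(d₁) = 0.627523,  N(d₂) = 0.451148
Call price V = S·N(d₁) − K·e^{−rT}·N(d₂) = 34.174910 − 23.479584 = 10.695326
φ(d₁) = (1/√(2π))·e^{−d₁²/2} = 0.378383
Θ = −S·φ(d₁)·σ/(2√T) − r·K·e^{−rT}·N(d₂) = −2.133538 − 0.321670 = -2.455209

price = 10.695326
Θ = -2.455209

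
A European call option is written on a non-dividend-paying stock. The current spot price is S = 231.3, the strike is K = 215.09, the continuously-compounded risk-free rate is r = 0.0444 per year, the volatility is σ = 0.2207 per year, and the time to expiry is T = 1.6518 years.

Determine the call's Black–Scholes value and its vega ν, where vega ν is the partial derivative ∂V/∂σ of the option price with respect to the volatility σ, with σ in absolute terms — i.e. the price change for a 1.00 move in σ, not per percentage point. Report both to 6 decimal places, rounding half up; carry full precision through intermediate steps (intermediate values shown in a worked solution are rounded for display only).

price = 43.148181
ν = 95.601298

σ√T = 0.2207·√1.6518 = 0.283649
d₁ = (ln(S/K) + (r+σ²/2)T) / (σ√T) = (ln(231.3/215.09) + (0.0444+0.2207²/2)·1.6518) / 0.283649 = (0.072659 + 0.113568) / 0.283649 = 0.656542
d₂ = d₁ − σ√T = 0.656542 − 0.283649 = 0.372893
e^{−rT} = e^{−0.0444·1.6518} = 0.929285
N(d₁) = 0.744262,  N(d₂) = 0.645386
Call price V = S·N(d₁) − K·e^{−rT}·N(d₂) = 172.147834 − 128.999653 = 43.148181
φ(d₁) = (1/√(2π))·e^{−d₁²/2} = 0.321595
ν = S·φ(d₁)·√T = 95.601298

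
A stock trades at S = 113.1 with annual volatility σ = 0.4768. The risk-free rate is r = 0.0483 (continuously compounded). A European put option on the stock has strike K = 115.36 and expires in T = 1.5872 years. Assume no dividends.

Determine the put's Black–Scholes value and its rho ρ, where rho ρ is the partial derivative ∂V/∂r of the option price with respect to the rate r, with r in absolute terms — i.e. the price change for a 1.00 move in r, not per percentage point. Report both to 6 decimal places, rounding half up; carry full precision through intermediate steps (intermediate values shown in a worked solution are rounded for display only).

σ√T = 0.4768·√1.5872 = 0.600692
d₁ = (ln(S/K) + (r+σ²/2)T) / (σ√T) = (ln(113.1/115.36) + (0.0483+0.4768²/2)·1.5872) / 0.600692 = (-0.019785 + 0.257077) / 0.600692 = 0.395031
d₂ = d₁ − σ√T = 0.395031 − 0.600692 = -0.205661
e^{−rT} = e^{−0.0483·1.5872} = 0.926203
N(−d₁) = 0.346410,  N(−d₂) = 0.581472
Put price V = K·e^{−rT}·N(−d₂) − S·N(−d₁) = 62.128442 − 39.178971 = 22.949471
ρ = −K·T·e^{−rT}·N(−d₂) = -98.610263

price = 22.949471
ρ = -98.610263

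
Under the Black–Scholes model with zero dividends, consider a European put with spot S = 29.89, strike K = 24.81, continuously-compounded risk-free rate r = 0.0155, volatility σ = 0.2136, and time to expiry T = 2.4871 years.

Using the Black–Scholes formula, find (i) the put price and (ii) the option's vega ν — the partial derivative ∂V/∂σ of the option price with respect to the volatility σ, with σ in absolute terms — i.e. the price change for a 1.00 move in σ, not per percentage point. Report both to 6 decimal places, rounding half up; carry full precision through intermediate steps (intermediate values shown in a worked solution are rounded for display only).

price = 1.347407
ν = 13.260898

σ√T = 0.2136·√2.4871 = 0.336859
d₁ = (ln(S/K) + (r+σ²/2)T) / (σ√T) = (ln(29.89/24.81) + (0.0155+0.2136²/2)·2.4871) / 0.336859 = (0.186277 + 0.095287) / 0.336859 = 0.835852
d₂ = d₁ − σ√T = 0.835852 − 0.336859 = 0.498993
e^{−rT} = e^{−0.0155·2.4871} = 0.962184
N(−d₁) = 0.201619,  N(−d₂) = 0.308892
Put price V = K·e^{−rT}·N(−d₂) − S·N(−d₁) = 7.373800 − 6.026393 = 1.347407
φ(d₁) = (1/√(2π))·e^{−d₁²/2} = 0.281320
ν = S·φ(d₁)·√T = 13.260898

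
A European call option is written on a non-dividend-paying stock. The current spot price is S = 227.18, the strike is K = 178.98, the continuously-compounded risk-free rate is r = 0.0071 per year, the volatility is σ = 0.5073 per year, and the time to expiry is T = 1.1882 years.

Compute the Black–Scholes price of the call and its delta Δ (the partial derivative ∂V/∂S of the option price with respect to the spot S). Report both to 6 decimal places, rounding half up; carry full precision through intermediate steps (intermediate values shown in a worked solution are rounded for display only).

price = 73.110707
Δ = 0.765157

σ√T = 0.5073·√1.1882 = 0.552980
d₁ = (ln(S/K) + (r+σ²/2)T) / (σ√T) = (ln(227.18/178.98) + (0.0071+0.5073²/2)·1.1882) / 0.552980 = (0.238469 + 0.161330) / 0.552980 = 0.722989
d₂ = d₁ − σ√T = 0.722989 − 0.552980 = 0.170008
e^{−rT} = e^{−0.0071·1.1882} = 0.991599
N(d₁) = 0.765157,  N(d₂) = 0.567498
Call price V = S·N(d₁) − K·e^{−rT}·N(d₂) = 173.828262 − 100.717555 = 73.110707
Δ = N(d₁) = 0.765157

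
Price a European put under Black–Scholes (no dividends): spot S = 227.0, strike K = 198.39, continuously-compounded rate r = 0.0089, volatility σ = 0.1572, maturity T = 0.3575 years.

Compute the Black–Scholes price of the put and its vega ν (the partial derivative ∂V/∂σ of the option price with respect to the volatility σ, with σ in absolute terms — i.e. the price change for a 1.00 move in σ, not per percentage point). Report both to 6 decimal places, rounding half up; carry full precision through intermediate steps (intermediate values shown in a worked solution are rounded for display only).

price = 0.628305
ν = 17.209050

σ√T = 0.1572·√0.3575 = 0.093992
d₁ = (ln(S/K) + (r+σ²/2)T) / (σ√T) = (ln(227.0/198.39) + (0.0089+0.1572²/2)·0.3575) / 0.093992 = (0.134715 + 0.007599) / 0.093992 = 1.514111
d₂ = d₁ − σ√T = 1.514111 − 0.093992 = 1.420119
e^{−rT} = e^{−0.0089·0.3575} = 0.996823
N(−d₁) = 0.064999,  N(−d₂) = 0.077787
Put price V = K·e^{−rT}·N(−d₂) − S·N(−d₁) = 15.383041 − 14.754736 = 0.628305
φ(d₁) = (1/√(2π))·e^{−d₁²/2} = 0.126792
ν = S·φ(d₁)·√T = 17.209050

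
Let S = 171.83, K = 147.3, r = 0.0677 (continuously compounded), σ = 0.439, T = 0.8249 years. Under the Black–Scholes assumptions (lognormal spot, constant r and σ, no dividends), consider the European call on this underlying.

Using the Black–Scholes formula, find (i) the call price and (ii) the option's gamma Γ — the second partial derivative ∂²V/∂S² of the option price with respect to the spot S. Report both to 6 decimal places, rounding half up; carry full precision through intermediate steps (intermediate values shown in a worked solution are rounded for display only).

price = 44.117589
Γ = 0.004475

σ√T = 0.439·√0.8249 = 0.398717
d₁ = (ln(S/K) + (r+σ²/2)T) / (σ√T) = (ln(171.83/147.3) + (0.0677+0.439²/2)·0.8249) / 0.398717 = (0.154034 + 0.135334) / 0.398717 = 0.725747
d₂ = d₁ − σ√T = 0.725747 − 0.398717 = 0.327029
e^{−rT} = e^{−0.0677·0.8249} = 0.945685
N(d₁) = 0.766003,  N(d₂) = 0.628177
Call price V = S·N(d₁) − K·e^{−rT}·N(d₂) = 131.622286 − 87.504697 = 44.117589
φ(d₁) = (1/√(2π))·e^{−d₁²/2} = 0.306575
Γ = φ(d₁) / (S·σ·√T) = 0.004475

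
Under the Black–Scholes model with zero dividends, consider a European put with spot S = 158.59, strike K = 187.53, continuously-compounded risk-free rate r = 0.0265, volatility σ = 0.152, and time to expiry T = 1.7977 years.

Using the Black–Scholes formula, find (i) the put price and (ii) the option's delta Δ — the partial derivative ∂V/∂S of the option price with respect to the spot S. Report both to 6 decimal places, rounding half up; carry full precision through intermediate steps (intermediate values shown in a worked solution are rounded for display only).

σ√T = 0.152·√1.7977 = 0.203799
d₁ = (ln(S/K) + (r+σ²/2)T) / (σ√T) = (ln(158.59/187.53) + (0.0265+0.152²/2)·1.7977) / 0.203799 = (-0.167617 + 0.068406) / 0.203799 = -0.486805
d₂ = d₁ − σ√T = -0.486805 − 0.203799 = -0.690605
e^{−rT} = e^{−0.0265·1.7977} = 0.953478
N(−d₁) = 0.686802,  N(−d₂) = 0.755093
Put price V = K·e^{−rT}·N(−d₂) − S·N(−d₁) = 135.014928 − 108.919912 = 26.095016
Δ = −N(−d₁) = -0.686802

price = 26.095016
Δ = -0.686802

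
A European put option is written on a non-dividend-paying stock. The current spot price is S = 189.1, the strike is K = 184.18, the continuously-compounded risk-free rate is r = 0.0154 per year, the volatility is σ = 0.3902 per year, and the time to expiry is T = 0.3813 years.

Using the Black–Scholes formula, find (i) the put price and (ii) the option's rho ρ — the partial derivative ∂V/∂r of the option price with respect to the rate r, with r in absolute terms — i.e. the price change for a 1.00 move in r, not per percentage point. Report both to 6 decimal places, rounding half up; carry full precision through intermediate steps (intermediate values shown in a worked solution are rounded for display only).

σ√T = 0.3902·√0.3813 = 0.240947
d₁ = (ln(S/K) + (r+σ²/2)T) / (σ√T) = (ln(189.1/184.18) + (0.0154+0.3902²/2)·0.3813) / 0.240947 = (0.026362 + 0.034900) / 0.240947 = 0.254256
d₂ = d₁ − σ√T = 0.254256 − 0.240947 = 0.013309
e^{−rT} = e^{−0.0154·0.3813} = 0.994145
N(−d₁) = 0.399649,  N(−d₂) = 0.494690
Put price V = K·e^{−rT}·N(−d₂) − S·N(−d₁) = 90.578651 − 75.573615 = 15.005036
ρ = −K·T·e^{−rT}·N(−d₂) = -34.537640

price = 15.005036
ρ = -34.537640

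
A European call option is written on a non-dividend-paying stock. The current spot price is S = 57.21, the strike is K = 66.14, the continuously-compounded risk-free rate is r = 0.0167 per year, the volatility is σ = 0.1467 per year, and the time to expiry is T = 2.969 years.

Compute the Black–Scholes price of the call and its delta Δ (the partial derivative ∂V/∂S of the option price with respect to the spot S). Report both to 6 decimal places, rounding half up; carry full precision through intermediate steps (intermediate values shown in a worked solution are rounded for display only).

σ√T = 0.1467·√2.969 = 0.252776
d₁ = (ln(S/K) + (r+σ²/2)T) / (σ√T) = (ln(57.21/66.14) + (0.0167+0.1467²/2)·2.969) / 0.252776 = (-0.145045 + 0.081530) / 0.252776 = -0.251270
d₂ = d₁ − σ√T = -0.251270 − 0.252776 = -0.504046
e^{−rT} = e^{−0.0167·2.969} = 0.951627
N(d₁) = 0.400803,  N(d₂) = 0.307115
Call price V = S·N(d₁) − K·e^{−rT}·N(d₂) = 22.929921 − 19.329980 = 3.599941
Δ = N(d₁) = 0.400803

price = 3.599941
Δ = 0.400803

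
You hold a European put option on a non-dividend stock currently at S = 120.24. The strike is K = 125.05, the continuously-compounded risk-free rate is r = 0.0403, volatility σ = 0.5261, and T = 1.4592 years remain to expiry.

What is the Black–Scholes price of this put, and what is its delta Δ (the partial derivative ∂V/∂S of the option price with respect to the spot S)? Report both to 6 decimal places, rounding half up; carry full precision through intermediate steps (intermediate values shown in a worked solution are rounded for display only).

price = 28.536709
Δ = -0.363706

σ√T = 0.5261·√1.4592 = 0.635515
d₁ = (ln(S/K) + (r+σ²/2)T) / (σ√T) = (ln(120.24/125.05) + (0.0403+0.5261²/2)·1.4592) / 0.635515 = (-0.039224 + 0.260745) / 0.635515 = 0.348570
d₂ = d₁ − σ√T = 0.348570 − 0.635515 = -0.286945
e^{−rT} = e^{−0.0403·1.4592} = 0.942890
N(−d₁) = 0.363706,  N(−d₂) = 0.612923
Put price V = K·e^{−rT}·N(−d₂) − S·N(−d₁) = 72.268727 − 43.732018 = 28.536709
Δ = −N(−d₁) = -0.363706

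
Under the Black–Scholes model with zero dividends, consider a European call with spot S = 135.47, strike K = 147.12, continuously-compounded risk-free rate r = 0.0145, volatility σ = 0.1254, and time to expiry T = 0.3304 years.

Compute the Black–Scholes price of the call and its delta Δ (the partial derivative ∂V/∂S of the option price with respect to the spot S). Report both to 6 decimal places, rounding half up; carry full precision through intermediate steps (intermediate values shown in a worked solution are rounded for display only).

σ√T = 0.1254·√0.3304 = 0.072080
d₁ = (ln(S/K) + (r+σ²/2)T) / (σ√T) = (ln(135.47/147.12) + (0.0145+0.1254²/2)·0.3304) / 0.072080 = (-0.082498 + 0.007389) / 0.072080 = -1.042027
d₂ = d₁ − σ√T = -1.042027 − 0.072080 = -1.114107
e^{−rT} = e^{−0.0145·0.3304} = 0.995221
N(d₁) = 0.148700,  N(d₂) = 0.132617
Call price V = S·N(d₁) − K·e^{−rT}·N(d₂) = 20.144339 − 19.417305 = 0.727034
Δ = N(d₁) = 0.148700

price = 0.727034
Δ = 0.148700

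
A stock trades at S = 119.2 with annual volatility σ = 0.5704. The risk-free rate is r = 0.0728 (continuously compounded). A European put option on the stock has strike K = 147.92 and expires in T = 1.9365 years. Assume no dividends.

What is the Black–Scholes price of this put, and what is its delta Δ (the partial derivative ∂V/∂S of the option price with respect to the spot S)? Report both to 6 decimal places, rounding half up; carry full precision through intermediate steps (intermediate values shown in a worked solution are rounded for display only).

price = 43.004497
Δ = -0.381125

σ√T = 0.5704·√1.9365 = 0.793758
d₁ = (ln(S/K) + (r+σ²/2)T) / (σ√T) = (ln(119.2/147.92) + (0.0728+0.5704²/2)·1.9365) / 0.793758 = (-0.215869 + 0.456003) / 0.793758 = 0.302528
d₂ = d₁ − σ√T = 0.302528 − 0.793758 = -0.491230
e^{−rT} = e^{−0.0728·1.9365} = 0.868509
N(−d₁) = 0.381125,  N(−d₂) = 0.688368
Put price V = K·e^{−rT}·N(−d₂) − S·N(−d₁) = 88.434552 − 45.430055 = 43.004497
Δ = −N(−d₁) = -0.381125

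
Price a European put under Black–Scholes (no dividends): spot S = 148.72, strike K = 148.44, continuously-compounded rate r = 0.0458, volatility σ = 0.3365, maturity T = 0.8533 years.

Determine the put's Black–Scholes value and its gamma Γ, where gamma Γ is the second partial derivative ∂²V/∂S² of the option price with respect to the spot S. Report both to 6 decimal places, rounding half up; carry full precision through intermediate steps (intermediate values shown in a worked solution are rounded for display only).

σ√T = 0.3365·√0.8533 = 0.310839
d₁ = (ln(S/K) + (r+σ²/2)T) / (σ√T) = (ln(148.72/148.44) + (0.0458+0.3365²/2)·0.8533) / 0.310839 = (0.001885 + 0.087392) / 0.310839 = 0.287210
d₂ = d₁ − σ√T = 0.287210 − 0.310839 = -0.023629
e^{−rT} = e^{−0.0458·0.8533} = 0.961673
N(−d₁) = 0.386976,  N(−d₂) = 0.509426
Put price V = K·e^{−rT}·N(−d₂) − S·N(−d₁) = 72.720888 − 57.551031 = 15.169858
φ(d₁) = (1/√(2π))·e^{−d₁²/2} = 0.382823
Γ = φ(d₁) / (S·σ·√T) = 0.008281

price = 15.169858
Γ = 0.008281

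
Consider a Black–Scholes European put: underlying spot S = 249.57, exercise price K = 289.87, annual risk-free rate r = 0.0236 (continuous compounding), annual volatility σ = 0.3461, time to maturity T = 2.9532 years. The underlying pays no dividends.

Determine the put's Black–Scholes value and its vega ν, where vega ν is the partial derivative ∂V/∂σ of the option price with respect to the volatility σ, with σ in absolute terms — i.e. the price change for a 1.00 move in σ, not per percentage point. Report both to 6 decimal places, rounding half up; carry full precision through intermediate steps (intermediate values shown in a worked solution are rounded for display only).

σ√T = 0.3461·√2.9532 = 0.594769
d₁ = (ln(S/K) + (r+σ²/2)T) / (σ√T) = (ln(249.57/289.87) + (0.0236+0.3461²/2)·2.9532) / 0.594769 = (-0.149693 + 0.246570) / 0.594769 = 0.162882
d₂ = d₁ − σ√T = 0.162882 − 0.594769 = -0.431886
e^{−rT} = e^{−0.0236·2.9532} = 0.932678
N(−d₁) = 0.435306,  N(−d₂) = 0.667088
Put price V = K·e^{−rT}·N(−d₂) − S·N(−d₁) = 180.350774 − 108.639211 = 71.711563
φ(d₁) = (1/√(2π))·e^{−d₁²/2} = 0.393685
ν = S·φ(d₁)·√T = 168.844851

price = 71.711563
ν = 168.844851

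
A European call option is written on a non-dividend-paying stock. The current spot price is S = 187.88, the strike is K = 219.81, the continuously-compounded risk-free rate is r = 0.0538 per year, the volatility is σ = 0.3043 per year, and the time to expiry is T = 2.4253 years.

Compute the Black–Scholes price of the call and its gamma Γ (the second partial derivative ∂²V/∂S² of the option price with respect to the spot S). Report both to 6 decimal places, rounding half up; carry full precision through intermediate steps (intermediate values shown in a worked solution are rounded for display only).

σ√T = 0.3043·√2.4253 = 0.473898
d₁ = (ln(S/K) + (r+σ²/2)T) / (σ√T) = (ln(187.88/219.81) + (0.0538+0.3043²/2)·2.4253) / 0.473898 = (-0.156960 + 0.242771) / 0.473898 = 0.181074
d₂ = d₁ − σ√T = 0.181074 − 0.473898 = -0.292824
e^{−rT} = e^{−0.0538·2.4253} = 0.877673
N(d₁) = 0.571845,  N(d₂) = 0.384828
Call price V = S·N(d₁) − K·e^{−rT}·N(d₂) = 107.438295 − 74.241612 = 33.196682
φ(d₁) = (1/√(2π))·e^{−d₁²/2} = 0.392455
Γ = φ(d₁) / (S·σ·√T) = 0.004408

price = 33.196682
Γ = 0.004408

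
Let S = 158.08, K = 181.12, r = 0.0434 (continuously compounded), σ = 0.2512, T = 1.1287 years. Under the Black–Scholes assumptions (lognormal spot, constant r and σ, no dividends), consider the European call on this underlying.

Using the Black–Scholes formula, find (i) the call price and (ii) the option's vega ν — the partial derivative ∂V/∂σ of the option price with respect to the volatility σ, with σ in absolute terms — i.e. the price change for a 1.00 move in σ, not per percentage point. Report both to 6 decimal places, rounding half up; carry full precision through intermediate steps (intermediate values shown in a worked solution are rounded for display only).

price = 11.272580
ν = 65.766081

σ√T = 0.2512·√1.1287 = 0.266876
d₁ = (ln(S/K) + (r+σ²/2)T) / (σ√T) = (ln(158.08/181.12) + (0.0434+0.2512²/2)·1.1287) / 0.266876 = (-0.136059 + 0.084597) / 0.266876 = -0.192830
d₂ = d₁ − σ√T = -0.192830 − 0.266876 = -0.459706
e^{−rT} = e^{−0.0434·1.1287} = 0.952195
N(d₁) = 0.423546,  N(d₂) = 0.322864
Call price V = S·N(d₁) − K·e^{−rT}·N(d₂) = 66.954147 − 55.681567 = 11.272580
φ(d₁) = (1/√(2π))·e^{−d₁²/2} = 0.391594
ν = S·φ(d₁)·√T = 65.766081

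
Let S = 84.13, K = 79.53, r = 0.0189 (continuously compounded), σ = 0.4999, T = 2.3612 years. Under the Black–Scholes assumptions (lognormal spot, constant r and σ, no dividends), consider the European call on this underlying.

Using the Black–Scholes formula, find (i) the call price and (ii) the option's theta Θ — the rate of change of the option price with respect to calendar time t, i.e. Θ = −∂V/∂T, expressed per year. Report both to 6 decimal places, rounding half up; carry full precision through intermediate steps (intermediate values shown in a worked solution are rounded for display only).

price = 28.186191
Θ = -5.355795

σ√T = 0.4999·√2.3612 = 0.768156
d₁ = (ln(S/K) + (r+σ²/2)T) / (σ√T) = (ln(84.13/79.53) + (0.0189+0.4999²/2)·2.3612) / 0.768156 = (0.056229 + 0.339659) / 0.768156 = 0.515374
d₂ = d₁ − σ√T = 0.515374 − 0.768156 = -0.252782
e^{−rT} = e^{−0.0189·2.3612} = 0.956354
N(d₁) = 0.696854,  N(d₂) = 0.400218
Call price V = S·N(d₁) − K·e^{−rT}·N(d₂) = 58.626333 − 30.440142 = 28.186191
φ(d₁) = (1/√(2π))·e^{−d₁²/2} = 0.349328
Θ = −S·φ(d₁)·σ/(2√T) − r·K·e^{−rT}·N(d₂) = −4.780477 − 0.575319 = -5.355795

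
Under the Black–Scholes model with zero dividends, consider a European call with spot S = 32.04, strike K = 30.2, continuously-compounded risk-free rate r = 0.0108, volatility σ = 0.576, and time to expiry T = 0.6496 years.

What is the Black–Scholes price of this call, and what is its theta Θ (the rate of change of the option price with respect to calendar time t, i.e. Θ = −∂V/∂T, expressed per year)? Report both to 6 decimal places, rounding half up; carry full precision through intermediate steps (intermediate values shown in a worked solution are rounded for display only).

price = 6.775120
Θ = -4.408280

σ√T = 0.576·√0.6496 = 0.464243
d₁ = (ln(S/K) + (r+σ²/2)T) / (σ√T) = (ln(32.04/30.2) + (0.0108+0.576²/2)·0.6496) / 0.464243 = (0.059143 + 0.114777) / 0.464243 = 0.374631
d₂ = d₁ − σ√T = 0.374631 − 0.464243 = -0.089612
e^{−rT} = e^{−0.0108·0.6496} = 0.993009
N(d₁) = 0.646032,  N(d₂) = 0.464298
Call price V = S·N(d₁) − K·e^{−rT}·N(d₂) = 20.698879 − 13.923759 = 6.775120
φ(d₁) = (1/√(2π))·e^{−d₁²/2} = 0.371907
Θ = −S·φ(d₁)·σ/(2√T) − r·K·e^{−rT}·N(d₂) = −4.257904 − 0.150377 = -4.408280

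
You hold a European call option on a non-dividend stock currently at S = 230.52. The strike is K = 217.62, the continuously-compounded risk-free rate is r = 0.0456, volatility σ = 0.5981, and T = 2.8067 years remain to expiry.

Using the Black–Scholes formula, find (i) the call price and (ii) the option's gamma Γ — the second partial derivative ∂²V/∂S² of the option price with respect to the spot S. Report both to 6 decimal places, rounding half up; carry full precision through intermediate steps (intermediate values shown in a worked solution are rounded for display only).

σ√T = 0.5981·√2.8067 = 1.002009
d₁ = (ln(S/K) + (r+σ²/2)T) / (σ√T) = (ln(230.52/217.62) + (0.0456+0.5981²/2)·2.8067) / 1.002009 = (0.057587 + 0.629997) / 1.002009 = 0.686205
d₂ = d₁ − σ√T = 0.686205 − 1.002009 = -0.315804
e^{−rT} = e^{−0.0456·2.8067} = 0.879866
N(d₁) = 0.753708,  N(d₂) = 0.376076
Call price V = S·N(d₁) − K·e^{−rT}·N(d₂) = 173.744807 − 72.009625 = 101.735181
φ(d₁) = (1/√(2π))·e^{−d₁²/2} = 0.315254
Γ = φ(d₁) / (S·σ·√T) = 0.001365

price = 101.735181
Γ = 0.001365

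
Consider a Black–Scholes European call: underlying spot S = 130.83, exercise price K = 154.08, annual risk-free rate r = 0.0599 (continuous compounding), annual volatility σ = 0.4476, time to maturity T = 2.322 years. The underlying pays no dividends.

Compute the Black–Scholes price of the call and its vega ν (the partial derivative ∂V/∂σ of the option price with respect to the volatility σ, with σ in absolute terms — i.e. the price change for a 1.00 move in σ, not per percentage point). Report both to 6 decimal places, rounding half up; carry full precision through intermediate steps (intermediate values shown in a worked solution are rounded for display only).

σ√T = 0.4476·√2.322 = 0.682058
d₁ = (ln(S/K) + (r+σ²/2)T) / (σ√T) = (ln(130.83/154.08) + (0.0599+0.4476²/2)·2.322) / 0.682058 = (-0.163573 + 0.371689) / 0.682058 = 0.305130
d₂ = d₁ − σ√T = 0.305130 − 0.682058 = -0.376928
e^{−rT} = e^{−0.0599·2.322} = 0.870152
N(d₁) = 0.619866,  N(d₂) = 0.353113
Call price V = S·N(d₁) − K·e^{−rT}·N(d₂) = 81.097107 − 47.342972 = 33.754135
φ(d₁) = (1/√(2π))·e^{−d₁²/2} = 0.380796
ν = S·φ(d₁)·√T = 75.915633

price = 33.754135
ν = 75.915633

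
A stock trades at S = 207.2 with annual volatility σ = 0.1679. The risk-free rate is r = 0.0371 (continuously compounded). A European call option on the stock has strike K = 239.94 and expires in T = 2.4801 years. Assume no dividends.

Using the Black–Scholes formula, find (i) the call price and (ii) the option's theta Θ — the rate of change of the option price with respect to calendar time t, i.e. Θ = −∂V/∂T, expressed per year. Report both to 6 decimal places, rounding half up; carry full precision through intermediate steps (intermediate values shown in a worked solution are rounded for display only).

σ√T = 0.1679·√2.4801 = 0.264415
d₁ = (ln(S/K) + (r+σ²/2)T) / (σ√T) = (ln(207.2/239.94) + (0.0371+0.1679²/2)·2.4801) / 0.264415 = (-0.146704 + 0.126969) / 0.264415 = -0.074637
d₂ = d₁ − σ√T = -0.074637 − 0.264415 = -0.339052
e^{−rT} = e^{−0.0371·2.4801} = 0.912094
N(d₁) = 0.470252,  N(d₂) = 0.367285
Call price V = S·N(d₁) − K·e^{−rT}·N(d₂) = 97.436151 − 80.379654 = 17.056497
φ(d₁) = (1/√(2π))·e^{−d₁²/2} = 0.397833
Θ = −S·φ(d₁)·σ/(2√T) − r·K·e^{−rT}·N(d₂) = −4.394164 − 2.982085 = -7.376249

price = 17.056497
Θ = -7.376249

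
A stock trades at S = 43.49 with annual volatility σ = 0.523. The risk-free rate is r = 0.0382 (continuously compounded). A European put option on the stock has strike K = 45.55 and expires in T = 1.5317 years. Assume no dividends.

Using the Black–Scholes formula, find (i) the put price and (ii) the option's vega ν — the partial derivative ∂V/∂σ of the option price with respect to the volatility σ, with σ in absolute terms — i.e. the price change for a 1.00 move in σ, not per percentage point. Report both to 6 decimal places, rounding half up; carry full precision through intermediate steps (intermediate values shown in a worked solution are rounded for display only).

price = 10.707663
ν = 20.249232

σ√T = 0.523·√1.5317 = 0.647275
d₁ = (ln(S/K) + (r+σ²/2)T) / (σ√T) = (ln(43.49/45.55) + (0.0382+0.523²/2)·1.5317) / 0.647275 = (-0.046280 + 0.267993) / 0.647275 = 0.342534
d₂ = d₁ − σ√T = 0.342534 − 0.647275 = -0.304741
e^{−rT} = e^{−0.0382·1.5317} = 0.943168
N(−d₁) = 0.365975,  N(−d₂) = 0.619718
Put price V = K·e^{−rT}·N(−d₂) − S·N(−d₁) = 26.623896 − 15.916233 = 10.707663
φ(d₁) = (1/√(2π))·e^{−d₁²/2} = 0.376212
ν = S·φ(d₁)·√T = 20.249232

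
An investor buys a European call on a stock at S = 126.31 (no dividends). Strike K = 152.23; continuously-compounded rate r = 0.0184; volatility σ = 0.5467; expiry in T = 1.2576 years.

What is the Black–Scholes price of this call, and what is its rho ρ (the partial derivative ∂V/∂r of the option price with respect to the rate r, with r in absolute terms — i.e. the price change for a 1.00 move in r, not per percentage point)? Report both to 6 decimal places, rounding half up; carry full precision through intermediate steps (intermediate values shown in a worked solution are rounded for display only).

σ√T = 0.5467·√1.2576 = 0.613085
d₁ = (ln(S/K) + (r+σ²/2)T) / (σ√T) = (ln(126.31/152.23) + (0.0184+0.5467²/2)·1.2576) / 0.613085 = (-0.186653 + 0.211076) / 0.613085 = 0.039836
d₂ = d₁ − σ√T = 0.039836 − 0.613085 = -0.573249
e^{−rT} = e^{−0.0184·1.2576} = 0.977126
N(d₁) = 0.515888,  N(d₂) = 0.283238
Call price V = S·N(d₁) − K·e^{−rT}·N(d₂) = 65.161819 − 42.131079 = 23.030740
ρ = K·T·e^{−rT}·N(d₂) = 52.984045

price = 23.030740
ρ = 52.984045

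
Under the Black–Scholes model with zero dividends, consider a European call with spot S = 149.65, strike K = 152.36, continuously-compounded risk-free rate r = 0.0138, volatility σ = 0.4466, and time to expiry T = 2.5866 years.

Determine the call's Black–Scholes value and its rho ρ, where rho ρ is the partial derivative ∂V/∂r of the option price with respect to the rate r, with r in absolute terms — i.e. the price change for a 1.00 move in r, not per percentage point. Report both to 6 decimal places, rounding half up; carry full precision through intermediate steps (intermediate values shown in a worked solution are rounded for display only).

price = 42.936536
ρ = 140.333261

σ√T = 0.4466·√2.5866 = 0.718263
d₁ = (ln(S/K) + (r+σ²/2)T) / (σ√T) = (ln(149.65/152.36) + (0.0138+0.4466²/2)·2.5866) / 0.718263 = (-0.017947 + 0.293646) / 0.718263 = 0.383841
d₂ = d₁ − σ√T = 0.383841 − 0.718263 = -0.334422
e^{−rT} = e^{−0.0138·2.5866} = 0.964934
N(d₁) = 0.649452,  N(d₂) = 0.369031
Call price V = S·N(d₁) − K·e^{−rT}·N(d₂) = 97.190483 − 54.253948 = 42.936536
ρ = K·T·e^{−rT}·N(d₂) = 140.333261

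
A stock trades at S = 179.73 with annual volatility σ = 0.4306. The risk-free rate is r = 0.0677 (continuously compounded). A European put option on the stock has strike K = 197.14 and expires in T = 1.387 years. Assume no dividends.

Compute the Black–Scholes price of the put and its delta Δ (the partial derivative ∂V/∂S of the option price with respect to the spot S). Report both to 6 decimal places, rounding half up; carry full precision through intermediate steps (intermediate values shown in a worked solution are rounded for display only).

σ√T = 0.4306·√1.387 = 0.507122
d₁ = (ln(S/K) + (r+σ²/2)T) / (σ√T) = (ln(179.73/197.14) + (0.0677+0.4306²/2)·1.387) / 0.507122 = (-0.092458 + 0.222486) / 0.507122 = 0.256403
d₂ = d₁ − σ√T = 0.256403 − 0.507122 = -0.250718
e^{−rT} = e^{−0.0677·1.387} = 0.910374
N(−d₁) = 0.398820,  N(−d₂) = 0.598984
Put price V = K·e^{−rT}·N(−d₂) − S·N(−d₁) = 107.500337 − 71.679863 = 35.820474
Δ = −N(−d₁) = -0.398820

price = 35.820474
Δ = -0.398820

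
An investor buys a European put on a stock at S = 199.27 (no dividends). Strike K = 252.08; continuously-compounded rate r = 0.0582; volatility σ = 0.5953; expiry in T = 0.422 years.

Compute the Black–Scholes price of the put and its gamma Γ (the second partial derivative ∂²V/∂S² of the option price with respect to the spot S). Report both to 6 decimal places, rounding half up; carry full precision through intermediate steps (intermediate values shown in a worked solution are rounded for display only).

σ√T = 0.5953·√0.422 = 0.386716
d₁ = (ln(S/K) + (r+σ²/2)T) / (σ√T) = (ln(199.27/252.08) + (0.0582+0.5953²/2)·0.422) / 0.386716 = (-0.235086 + 0.099335) / 0.386716 = -0.351035
d₂ = d₁ − σ√T = -0.351035 − 0.386716 = -0.737751
e^{−rT} = e^{−0.0582·0.422} = 0.975739
N(−d₁) = 0.637219,  N(−d₂) = 0.769667
Put price V = K·e^{−rT}·N(−d₂) − S·N(−d₁) = 189.310562 − 126.978611 = 62.331951
φ(d₁) = (1/√(2π))·e^{−d₁²/2} = 0.375104
Γ = φ(d₁) / (S·σ·√T) = 0.004868

price = 62.331951
Γ = 0.004868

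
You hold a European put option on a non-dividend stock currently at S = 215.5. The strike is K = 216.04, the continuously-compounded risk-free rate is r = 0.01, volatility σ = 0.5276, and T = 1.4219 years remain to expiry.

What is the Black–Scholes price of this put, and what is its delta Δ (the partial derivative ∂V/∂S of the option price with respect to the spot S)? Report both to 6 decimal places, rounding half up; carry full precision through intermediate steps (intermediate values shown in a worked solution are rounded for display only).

σ√T = 0.5276·√1.4219 = 0.629128
d₁ = (ln(S/K) + (r+σ²/2)T) / (σ√T) = (ln(215.5/216.04) + (0.01+0.5276²/2)·1.4219) / 0.629128 = (-0.002503 + 0.212120) / 0.629128 = 0.333187
d₂ = d₁ − σ√T = 0.333187 − 0.629128 = -0.295941
e^{−rT} = e^{−0.01·1.4219} = 0.985882
N(−d₁) = 0.369496,  N(−d₂) = 0.616362
Put price V = K·e^{−rT}·N(−d₂) − S·N(−d₁) = 131.278958 − 79.626482 = 51.652475
Δ = −N(−d₁) = -0.369496

price = 51.652475
Δ = -0.369496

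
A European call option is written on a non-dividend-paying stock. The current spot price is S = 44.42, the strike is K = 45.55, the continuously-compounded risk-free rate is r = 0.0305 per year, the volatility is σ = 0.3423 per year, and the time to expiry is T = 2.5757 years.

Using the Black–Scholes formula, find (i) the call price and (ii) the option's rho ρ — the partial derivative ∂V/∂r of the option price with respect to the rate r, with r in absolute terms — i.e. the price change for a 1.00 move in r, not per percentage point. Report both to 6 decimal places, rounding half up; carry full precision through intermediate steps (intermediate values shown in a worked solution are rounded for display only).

σ√T = 0.3423·√2.5757 = 0.549357
d₁ = (ln(S/K) + (r+σ²/2)T) / (σ√T) = (ln(44.42/45.55) + (0.0305+0.3423²/2)·2.5757) / 0.549357 = (-0.025121 + 0.229455) / 0.549357 = 0.371952
d₂ = d₁ − σ√T = 0.371952 − 0.549357 = -0.177405
e^{−rT} = e^{−0.0305·2.5757} = 0.924448
N(d₁) = 0.645036,  N(d₂) = 0.429595
Call price V = S·N(d₁) − K·e^{−rT}·N(d₂) = 28.652490 − 18.089653 = 10.562838
ρ = K·T·e^{−rT}·N(d₂) = 46.593518

price = 10.562838
ρ = 46.593518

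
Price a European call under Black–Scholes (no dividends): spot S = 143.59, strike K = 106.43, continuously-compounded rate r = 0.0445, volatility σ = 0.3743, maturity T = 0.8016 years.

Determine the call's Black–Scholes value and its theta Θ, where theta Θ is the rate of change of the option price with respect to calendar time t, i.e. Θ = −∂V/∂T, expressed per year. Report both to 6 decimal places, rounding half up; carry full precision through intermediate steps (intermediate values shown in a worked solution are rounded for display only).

price = 44.249562
Θ = -9.700510

σ√T = 0.3743·√0.8016 = 0.335119
d₁ = (ln(S/K) + (r+σ²/2)T) / (σ√T) = (ln(143.59/106.43) + (0.0445+0.3743²/2)·0.8016) / 0.335119 = (0.299475 + 0.091823) / 0.335119 = 1.167640
d₂ = d₁ − σ√T = 1.167640 − 0.335119 = 0.832521
e^{−rT} = e^{−0.0445·0.8016} = 0.964958
N(d₁) = 0.878524,  N(d₂) = 0.797443
Call price V = S·N(d₁) − K·e^{−rT}·N(d₂) = 126.147259 − 81.897697 = 44.249562
φ(d₁) = (1/√(2π))·e^{−d₁²/2} = 0.201769
Θ = −S·φ(d₁)·σ/(2√T) − r·K·e^{−rT}·N(d₂) = −6.056063 − 3.644448 = -9.700510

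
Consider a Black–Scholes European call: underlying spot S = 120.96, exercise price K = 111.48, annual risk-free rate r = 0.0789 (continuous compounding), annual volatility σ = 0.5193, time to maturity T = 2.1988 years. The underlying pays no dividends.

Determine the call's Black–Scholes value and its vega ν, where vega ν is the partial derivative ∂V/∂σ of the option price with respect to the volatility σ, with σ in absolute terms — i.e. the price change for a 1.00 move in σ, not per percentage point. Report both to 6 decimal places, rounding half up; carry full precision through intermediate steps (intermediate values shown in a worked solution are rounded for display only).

σ√T = 0.5193·√2.1988 = 0.770036
d₁ = (ln(S/K) + (r+σ²/2)T) / (σ√T) = (ln(120.96/111.48) + (0.0789+0.5193²/2)·2.1988) / 0.770036 = (0.081615 + 0.469963) / 0.770036 = 0.716301
d₂ = d₁ − σ√T = 0.716301 − 0.770036 = -0.053735
e^{−rT} = e^{−0.0789·2.1988} = 0.840729
N(d₁) = 0.763097,  N(d₂) = 0.478573
Call price V = S·N(d₁) − K·e^{−rT}·N(d₂) = 92.304253 − 44.854040 = 47.450213
φ(d₁) = (1/√(2π))·e^{−d₁²/2} = 0.308670
ν = S·φ(d₁)·√T = 55.364218

price = 47.450213
ν = 55.364218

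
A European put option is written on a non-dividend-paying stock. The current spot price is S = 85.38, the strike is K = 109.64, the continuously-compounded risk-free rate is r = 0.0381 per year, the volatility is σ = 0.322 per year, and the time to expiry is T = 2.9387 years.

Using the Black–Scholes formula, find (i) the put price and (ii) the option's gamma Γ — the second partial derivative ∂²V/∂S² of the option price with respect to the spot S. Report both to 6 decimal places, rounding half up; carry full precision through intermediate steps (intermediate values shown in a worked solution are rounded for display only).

price = 26.868302
Γ = 0.008462

σ√T = 0.322·√2.9387 = 0.551993
d₁ = (ln(S/K) + (r+σ²/2)T) / (σ√T) = (ln(85.38/109.64) + (0.0381+0.322²/2)·2.9387) / 0.551993 = (-0.250090 + 0.264313) / 0.551993 = 0.025765
d₂ = d₁ − σ√T = 0.025765 − 0.551993 = -0.526228
e^{−rT} = e^{−0.0381·2.9387} = 0.894076
N(−d₁) = 0.489722,  N(−d₂) = 0.700635
Put price V = K·e^{−rT}·N(−d₂) − S·N(−d₁) = 68.680796 − 41.812493 = 26.868302
φ(d₁) = (1/√(2π))·e^{−d₁²/2} = 0.398810
Γ = φ(d₁) / (S·σ·√T) = 0.008462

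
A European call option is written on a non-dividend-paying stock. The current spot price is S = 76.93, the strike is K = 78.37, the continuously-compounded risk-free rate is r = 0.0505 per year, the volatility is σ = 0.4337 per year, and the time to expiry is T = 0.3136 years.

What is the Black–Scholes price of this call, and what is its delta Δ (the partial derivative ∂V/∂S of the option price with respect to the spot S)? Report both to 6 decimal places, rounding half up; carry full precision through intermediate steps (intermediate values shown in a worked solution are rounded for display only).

price = 7.341836
Δ = 0.543908

σ√T = 0.4337·√0.3136 = 0.242872
d₁ = (ln(S/K) + (r+σ²/2)T) / (σ√T) = (ln(76.93/78.37) + (0.0505+0.4337²/2)·0.3136) / 0.242872 = (-0.018545 + 0.045330) / 0.242872 = 0.110284
d₂ = d₁ − σ√T = 0.110284 − 0.242872 = -0.132588
e^{−rT} = e^{−0.0505·0.3136} = 0.984288
N(d₁) = 0.543908,  N(d₂) = 0.447260
Call price V = S·N(d₁) − K·e^{−rT}·N(d₂) = 41.842840 − 34.501004 = 7.341836
Δ = N(d₁) = 0.543908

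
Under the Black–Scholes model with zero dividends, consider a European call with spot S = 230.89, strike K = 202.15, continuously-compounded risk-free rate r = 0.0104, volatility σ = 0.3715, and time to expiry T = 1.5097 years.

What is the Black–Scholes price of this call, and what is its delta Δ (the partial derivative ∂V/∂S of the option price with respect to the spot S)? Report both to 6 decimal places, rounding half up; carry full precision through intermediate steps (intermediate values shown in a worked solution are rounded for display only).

σ√T = 0.3715·√1.5097 = 0.456461
d₁ = (ln(S/K) + (r+σ²/2)T) / (σ√T) = (ln(230.89/202.15) + (0.0104+0.3715²/2)·1.5097) / 0.456461 = (0.132931 + 0.119879) / 0.456461 = 0.553849
d₂ = d₁ − σ√T = 0.553849 − 0.456461 = 0.097388
e^{−rT} = e^{−0.0104·1.5097} = 0.984422
N(d₁) = 0.710159,  N(d₂) = 0.538791
Call price V = S·N(d₁) − K·e^{−rT}·N(d₂) = 163.968606 − 107.219820 = 56.748787
Δ = N(d₁) = 0.710159

price = 56.748787
Δ = 0.710159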